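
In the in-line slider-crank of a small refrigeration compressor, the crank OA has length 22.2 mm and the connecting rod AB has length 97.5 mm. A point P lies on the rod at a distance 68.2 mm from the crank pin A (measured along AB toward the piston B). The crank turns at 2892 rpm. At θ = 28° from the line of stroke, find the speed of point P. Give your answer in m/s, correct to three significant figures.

4.02

ω = 302.8 rad/s.  Crank-pin speed |V_A| = rω = 6.7233 m/s, perpendicular to OA.
Rod angle: sinφ = −(r/L) sinθ ⇒ φ = -6.136°; ω_rod = −rω cosθ/√(L²−r²sin²θ) = -61.236 rad/s.
V_P = V_A + ω_rod × AP, with AP = 0.0682 m along the rod.
Components: V_Px = −rω sinθ − a·ω_rod·sinφ = -3.6028 m/s;  V_Py = rω cosθ + a·ω_rod·cosφ = +1.7839 m/s.
|V_P| = √(V_Px² + V_Py²) = 4.0203 m/s.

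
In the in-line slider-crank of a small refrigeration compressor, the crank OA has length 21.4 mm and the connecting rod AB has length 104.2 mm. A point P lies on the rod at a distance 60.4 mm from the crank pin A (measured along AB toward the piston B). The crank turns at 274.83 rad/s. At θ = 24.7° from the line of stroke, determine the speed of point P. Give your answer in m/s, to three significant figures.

ω = 274.8 rad/s.  Crank-pin speed |V_A| = rω = 5.8814 m/s, perpendicular to OA.
Rod angle: sinφ = −(r/L) sinθ ⇒ φ = -4.923°; ω_rod = −rω cosθ/√(L²−r²sin²θ) = -51.469 rad/s.
V_P = V_A + ω_rod × AP, with AP = 0.0604 m along the rod.
Components: V_Px = −rω sinθ − a·ω_rod·sinφ = -2.7244 m/s;  V_Py = rω cosθ + a·ω_rod·cosφ = +2.246 m/s.
|V_P| = √(V_Px² + V_Py²) = 3.5309 m/s.

3.53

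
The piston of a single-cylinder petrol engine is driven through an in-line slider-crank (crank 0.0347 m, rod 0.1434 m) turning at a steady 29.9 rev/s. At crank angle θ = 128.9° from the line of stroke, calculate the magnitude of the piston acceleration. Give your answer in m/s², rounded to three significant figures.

828

ω = 2π·29.9 = 187.9 rad/s
x(θ) = r cosθ + √(L² − r² sin²θ); with ω constant, a = ω²·d²x/dθ².
d²x/dθ² = −r cosθ − r²(cos2θ)/√u − r⁴ sin²2θ/(4u^{3/2}),  u = L² − r² sin²θ = 0.0198343 m².
Substituting r = 0.0347 m, L = 0.1434 m, θ = 128.9°: d²x/dθ² = +0.023473 m.
a = ω²·d²x/dθ² = (187.9)²·(+0.023473) = +828.46 m/s²;  |a| = 828.46 m/s².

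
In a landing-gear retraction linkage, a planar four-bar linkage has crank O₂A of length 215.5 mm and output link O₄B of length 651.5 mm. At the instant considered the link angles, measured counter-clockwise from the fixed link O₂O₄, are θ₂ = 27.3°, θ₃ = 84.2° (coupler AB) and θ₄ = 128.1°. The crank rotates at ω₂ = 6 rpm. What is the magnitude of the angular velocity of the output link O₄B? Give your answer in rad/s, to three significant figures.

0.251

ω₂ = 0.6283 rad/s (from 6 rpm).
Differentiating the loop-closure r₂e^{iθ₂}+r₃e^{iθ₃}=r₁+r₄e^{iθ₄} gives r₂ω₂e^{iθ₂}+r₃ω₃e^{iθ₃}=r₄ω₄e^{iθ₄}.
Eliminating the other unknown: ω₄ = r₂ω₂ sin(θ₂−θ₃) / [r₄ sin(θ₄−θ₃)].
Numerator sine = -0.83772; denominator sine = +0.69340.
Result = 0.2155·0.6283·(-0.83772) / (0.6515·(+0.69340)) = -0.25109 rad/s; magnitude 0.25109 rad/s.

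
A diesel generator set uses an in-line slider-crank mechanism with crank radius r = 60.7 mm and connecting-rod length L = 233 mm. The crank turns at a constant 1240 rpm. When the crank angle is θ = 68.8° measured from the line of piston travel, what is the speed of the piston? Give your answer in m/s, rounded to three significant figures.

8.06

ω = 2π·1240/60 = 129.9 rad/s
For an in-line slider-crank, x = r cosθ + √(L² − r² sin²θ), so v = −rω sinθ·[1 + r cosθ/√(L² − r² sin²θ)].
With r = 0.0607 m, L = 0.233 m, θ = 68.8°: √(L² − r² sin²θ) = 0.22602 m.
v = −0.0607·129.9·0.93232·[1 + 0.0607·0.36162/0.22602] = -8.0623 m/s.
|v| = 8.0623 m/s.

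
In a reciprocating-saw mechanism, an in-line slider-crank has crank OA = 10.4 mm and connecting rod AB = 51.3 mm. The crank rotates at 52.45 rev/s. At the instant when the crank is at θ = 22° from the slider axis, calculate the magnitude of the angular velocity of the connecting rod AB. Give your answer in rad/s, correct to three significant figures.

ω = 329.6 rad/s (converted from 52.45 rev/s).
The rod makes angle φ with the slider axis where L sinφ = r sinθ; differentiating, L cosφ·φ̇ = r ω cosθ.
L cosφ = √(L² − r² sin²θ) = 0.051152 m.
|ω_rod| = r ω |cosθ| / √(L² − r² sin²θ) = 0.0104·329.6·0.92718/0.051152 = 62.125 rad/s.

62.1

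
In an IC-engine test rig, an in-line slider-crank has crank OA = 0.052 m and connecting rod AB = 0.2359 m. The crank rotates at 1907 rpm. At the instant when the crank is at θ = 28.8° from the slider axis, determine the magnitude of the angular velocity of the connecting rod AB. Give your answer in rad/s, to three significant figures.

ω = 199.7 rad/s (converted from 1907 rpm).
The rod makes angle φ with the slider axis where L sinφ = r sinθ; differentiating, L cosφ·φ̇ = r ω cosθ.
L cosφ = √(L² − r² sin²θ) = 0.23457 m.
|ω_rod| = r ω |cosθ| / √(L² − r² sin²θ) = 0.052·199.7·0.87631/0.23457 = 38.795 rad/s.

38.8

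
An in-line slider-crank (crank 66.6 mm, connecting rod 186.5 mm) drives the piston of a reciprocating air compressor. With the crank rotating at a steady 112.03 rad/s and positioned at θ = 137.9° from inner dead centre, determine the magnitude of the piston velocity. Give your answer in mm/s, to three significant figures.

3640

ω = 112 rad/s
For an in-line slider-crank, x = r cosθ + √(L² − r² sin²θ), so v = −rω sinθ·[1 + r cosθ/√(L² − r² sin²θ)].
With r = 0.0666 m, L = 0.1865 m, θ = 137.9°: √(L² − r² sin²θ) = 0.18108 m.
v = −0.0666·112·0.67043·[1 + 0.0666·-0.74198/0.18108] = -3.6371 m/s.
|v| = 3.6371 m/s = 3637.1 mm/s.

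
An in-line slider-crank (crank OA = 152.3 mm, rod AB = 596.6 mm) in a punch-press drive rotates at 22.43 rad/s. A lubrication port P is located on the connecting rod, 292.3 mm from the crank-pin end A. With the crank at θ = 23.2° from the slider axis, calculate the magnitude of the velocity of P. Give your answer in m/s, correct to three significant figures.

2.20

ω = 22.43 rad/s.  Crank-pin speed |V_A| = rω = 3.4161 m/s, perpendicular to OA.
Rod angle: sinφ = −(r/L) sinθ ⇒ φ = -5.772°; ω_rod = −rω cosθ/√(L²−r²sin²θ) = -5.2897 rad/s.
V_P = V_A + ω_rod × AP, with AP = 0.2923 m along the rod.
Components: V_Px = −rω sinθ − a·ω_rod·sinφ = -1.5012 m/s;  V_Py = rω cosθ + a·ω_rod·cosφ = +1.6015 m/s.
|V_P| = √(V_Px² + V_Py²) = 2.1951 m/s.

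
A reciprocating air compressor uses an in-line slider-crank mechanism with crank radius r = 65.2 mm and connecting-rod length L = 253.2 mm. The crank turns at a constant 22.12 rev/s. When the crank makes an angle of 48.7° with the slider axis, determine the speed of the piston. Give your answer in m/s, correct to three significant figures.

7.99

ω = 2π·22.1 = 139 rad/s
For an in-line slider-crank, x = r cosθ + √(L² − r² sin²θ), so v = −rω sinθ·[1 + r cosθ/√(L² − r² sin²θ)].
With r = 0.0652 m, L = 0.2532 m, θ = 48.7°: √(L² − r² sin²θ) = 0.24842 m.
v = −0.0652·139·0.75126·[1 + 0.0652·0.66000/0.24842] = -7.9871 m/s.
|v| = 7.9871 m/s.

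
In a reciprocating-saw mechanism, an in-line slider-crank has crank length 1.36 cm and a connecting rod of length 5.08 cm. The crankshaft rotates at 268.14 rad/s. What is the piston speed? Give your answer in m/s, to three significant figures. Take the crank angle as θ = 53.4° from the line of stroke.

3.41

ω = 268.1 rad/s
For an in-line slider-crank, x = r cosθ + √(L² − r² sin²θ), so v = −rω sinθ·[1 + r cosθ/√(L² − r² sin²θ)].
With r = 0.0136 m, L = 0.0508 m, θ = 53.4°: √(L² − r² sin²θ) = 0.049613 m.
v = −0.0136·268.1·0.80282·[1 + 0.0136·0.59622/0.049613] = -3.4061 m/s.
|v| = 3.4061 m/s.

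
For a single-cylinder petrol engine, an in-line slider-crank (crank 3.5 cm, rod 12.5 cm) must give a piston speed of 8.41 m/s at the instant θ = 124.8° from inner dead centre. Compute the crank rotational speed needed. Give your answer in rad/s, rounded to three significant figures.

350

For an in-line slider-crank, |v_piston| = rω|sinθ|·[1 + r cosθ/√(L² − r² sin²θ)].
With r = 0.035 m, L = 0.125 m, θ = 124.8°: the bracketed kinematic factor |dx/dθ| = 0.024021 m.
ω = v/|dx/dθ| = 8.41/0.024021 = 350.11 rad/s.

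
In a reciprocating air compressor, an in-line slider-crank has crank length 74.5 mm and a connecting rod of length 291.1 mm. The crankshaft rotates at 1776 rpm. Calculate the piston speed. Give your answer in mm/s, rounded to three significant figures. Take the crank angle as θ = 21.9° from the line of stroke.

6400

ω = 2π·1776/60 = 186 rad/s
For an in-line slider-crank, x = r cosθ + √(L² − r² sin²θ), so v = −rω sinθ·[1 + r cosθ/√(L² − r² sin²θ)].
With r = 0.0745 m, L = 0.2911 m, θ = 21.9°: √(L² − r² sin²θ) = 0.28977 m.
v = −0.0745·186·0.37299·[1 + 0.0745·0.92784/0.28977] = -6.4008 m/s.
|v| = 6.4008 m/s = 6400.8 mm/s.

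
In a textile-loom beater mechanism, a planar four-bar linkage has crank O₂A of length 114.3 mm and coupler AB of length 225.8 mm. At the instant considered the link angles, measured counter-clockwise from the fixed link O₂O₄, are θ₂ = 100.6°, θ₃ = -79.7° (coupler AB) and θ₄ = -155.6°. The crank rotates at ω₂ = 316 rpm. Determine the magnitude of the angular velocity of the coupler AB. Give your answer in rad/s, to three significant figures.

ω₂ = 33.09 rad/s (from 316 rpm).
Differentiating the loop-closure r₂e^{iθ₂}+r₃e^{iθ₃}=r₁+r₄e^{iθ₄} gives r₂ω₂e^{iθ₂}+r₃ω₃e^{iθ₃}=r₄ω₄e^{iθ₄}.
Eliminating the other unknown: ω₃ = r₂ω₂ sin(θ₄−θ₂) / [r₃ sin(θ₃−θ₄)].
Numerator sine = +0.97113; denominator sine = +0.96987.
Result = 0.1143·33.09·(+0.97113) / (0.2258·(+0.96987)) = +16.773 rad/s; magnitude 16.773 rad/s.

16.8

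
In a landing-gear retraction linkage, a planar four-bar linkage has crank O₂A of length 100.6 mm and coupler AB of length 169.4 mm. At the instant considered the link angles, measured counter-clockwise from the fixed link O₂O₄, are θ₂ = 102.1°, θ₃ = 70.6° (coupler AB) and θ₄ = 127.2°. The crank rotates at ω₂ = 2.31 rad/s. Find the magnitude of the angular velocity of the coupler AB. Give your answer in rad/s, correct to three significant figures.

ω₂ = 2.31 rad/s
Differentiating the loop-closure r₂e^{iθ₂}+r₃e^{iθ₃}=r₁+r₄e^{iθ₄} gives r₂ω₂e^{iθ₂}+r₃ω₃e^{iθ₃}=r₄ω₄e^{iθ₄}.
Eliminating the other unknown: ω₃ = r₂ω₂ sin(θ₄−θ₂) / [r₃ sin(θ₃−θ₄)].
Numerator sine = +0.42420; denominator sine = -0.83485.
Result = 0.1006·2.31·(+0.42420) / (0.1694·(-0.83485)) = -0.69704 rad/s; magnitude 0.69704 rad/s.

0.697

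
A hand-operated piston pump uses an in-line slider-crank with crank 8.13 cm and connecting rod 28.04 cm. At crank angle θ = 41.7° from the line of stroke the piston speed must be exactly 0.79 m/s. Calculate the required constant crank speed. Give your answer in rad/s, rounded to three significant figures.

12.0

For an in-line slider-crank, |v_piston| = rω|sinθ|·[1 + r cosθ/√(L² − r² sin²θ)].
With r = 0.0813 m, L = 0.2804 m, θ = 41.7°: the bracketed kinematic factor |dx/dθ| = 0.066015 m.
ω = v/|dx/dθ| = 0.79/0.066015 = 11.967 rad/s.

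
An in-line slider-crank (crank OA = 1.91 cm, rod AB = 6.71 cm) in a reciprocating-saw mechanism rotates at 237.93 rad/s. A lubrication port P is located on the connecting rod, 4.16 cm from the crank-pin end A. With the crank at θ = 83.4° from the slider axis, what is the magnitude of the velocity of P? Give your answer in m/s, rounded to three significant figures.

4.61

ω = 237.9 rad/s.  Crank-pin speed |V_A| = rω = 4.5445 m/s, perpendicular to OA.
Rod angle: sinφ = −(r/L) sinθ ⇒ φ = -16.425°; ω_rod = −rω cosθ/√(L²−r²sin²θ) = -8.1155 rad/s.
V_P = V_A + ω_rod × AP, with AP = 0.0416 m along the rod.
Components: V_Px = −rω sinθ − a·ω_rod·sinφ = -4.6098 m/s;  V_Py = rω cosθ + a·ω_rod·cosφ = +0.1985 m/s.
|V_P| = √(V_Px² + V_Py²) = 4.6141 m/s.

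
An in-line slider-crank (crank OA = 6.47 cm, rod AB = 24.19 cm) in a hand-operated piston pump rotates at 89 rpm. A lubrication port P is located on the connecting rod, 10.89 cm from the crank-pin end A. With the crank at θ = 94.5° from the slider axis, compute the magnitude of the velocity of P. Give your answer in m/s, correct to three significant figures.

ω = 9.32 rad/s.  Crank-pin speed |V_A| = rω = 0.60301 m/s, perpendicular to OA.
Rod angle: sinφ = −(r/L) sinθ ⇒ φ = -15.465°; ω_rod = −rω cosθ/√(L²−r²sin²θ) = +0.20293 rad/s.
V_P = V_A + ω_rod × AP, with AP = 0.1089 m along the rod.
Components: V_Px = −rω sinθ − a·ω_rod·sinφ = -0.59526 m/s;  V_Py = rω cosθ + a·ω_rod·cosφ = -0.026012 m/s.
|V_P| = √(V_Px² + V_Py²) = 0.59582 m/s.

0.596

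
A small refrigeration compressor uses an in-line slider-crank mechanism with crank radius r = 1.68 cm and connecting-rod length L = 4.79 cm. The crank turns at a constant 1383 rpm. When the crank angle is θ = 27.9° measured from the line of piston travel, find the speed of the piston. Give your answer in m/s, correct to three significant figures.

1.50

ω = 2π·1383/60 = 144.8 rad/s
For an in-line slider-crank, x = r cosθ + √(L² − r² sin²θ), so v = −rω sinθ·[1 + r cosθ/√(L² − r² sin²θ)].
With r = 0.0168 m, L = 0.0479 m, θ = 27.9°: √(L² − r² sin²θ) = 0.047251 m.
v = −0.0168·144.8·0.46793·[1 + 0.0168·0.88377/0.047251] = -1.4963 m/s.
|v| = 1.4963 m/s.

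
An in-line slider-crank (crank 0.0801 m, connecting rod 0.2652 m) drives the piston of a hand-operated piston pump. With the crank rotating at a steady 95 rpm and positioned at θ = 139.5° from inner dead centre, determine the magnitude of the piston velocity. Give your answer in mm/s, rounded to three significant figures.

396

ω = 2π·95/60 = 9.948 rad/s
For an in-line slider-crank, x = r cosθ + √(L² − r² sin²θ), so v = −rω sinθ·[1 + r cosθ/√(L² − r² sin²θ)].
With r = 0.0801 m, L = 0.2652 m, θ = 139.5°: √(L² − r² sin²θ) = 0.26005 m.
v = −0.0801·9.948·0.64945·[1 + 0.0801·-0.76041/0.26005] = -0.39631 m/s.
|v| = 0.39631 m/s = 396.31 mm/s.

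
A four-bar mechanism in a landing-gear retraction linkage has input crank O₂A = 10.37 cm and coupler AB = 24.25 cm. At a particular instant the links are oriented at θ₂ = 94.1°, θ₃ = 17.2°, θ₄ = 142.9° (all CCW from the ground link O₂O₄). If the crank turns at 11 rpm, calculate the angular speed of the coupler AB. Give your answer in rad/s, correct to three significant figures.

0.456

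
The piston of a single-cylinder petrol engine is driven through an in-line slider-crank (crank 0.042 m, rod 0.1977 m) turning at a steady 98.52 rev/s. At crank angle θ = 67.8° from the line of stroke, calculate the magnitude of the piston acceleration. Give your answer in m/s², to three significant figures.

3610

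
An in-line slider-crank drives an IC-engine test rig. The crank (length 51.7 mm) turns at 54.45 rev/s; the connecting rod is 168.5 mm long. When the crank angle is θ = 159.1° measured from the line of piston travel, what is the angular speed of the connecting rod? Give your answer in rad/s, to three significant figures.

98.7

ω = 342.1 rad/s (converted from 54.45 rev/s).
The rod makes angle φ with the slider axis where L sinφ = r sinθ; differentiating, L cosφ·φ̇ = r ω cosθ.
L cosφ = √(L² − r² sin²θ) = 0.16749 m.
|ω_rod| = r ω |cosθ| / √(L² − r² sin²θ) = 0.0517·342.1·0.93420/0.16749 = 98.657 rad/s.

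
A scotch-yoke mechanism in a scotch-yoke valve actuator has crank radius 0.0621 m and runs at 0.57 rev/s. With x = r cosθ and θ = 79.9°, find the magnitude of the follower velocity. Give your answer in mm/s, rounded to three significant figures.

ω = 3.581 rad/s (from 0.57 rev/s).
x = r cosθ ⇒ ẋ = −rω sinθ.
|v| = rω|sinθ| = 0.0621·3.581·|sin 79.9°| = 0.21896 m/s = 218.96 mm/s.

219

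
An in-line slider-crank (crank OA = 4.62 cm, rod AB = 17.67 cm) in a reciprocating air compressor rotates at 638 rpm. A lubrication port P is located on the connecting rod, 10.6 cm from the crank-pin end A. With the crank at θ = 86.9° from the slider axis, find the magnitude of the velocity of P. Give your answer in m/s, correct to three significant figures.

3.11

ω = 66.81 rad/s.  Crank-pin speed |V_A| = rω = 3.0867 m/s, perpendicular to OA.
Rod angle: sinφ = −(r/L) sinθ ⇒ φ = -15.134°; ω_rod = −rω cosθ/√(L²−r²sin²θ) = -0.97861 rad/s.
V_P = V_A + ω_rod × AP, with AP = 0.106 m along the rod.
Components: V_Px = −rω sinθ − a·ω_rod·sinφ = -3.1092 m/s;  V_Py = rω cosθ + a·ω_rod·cosφ = +0.066788 m/s.
|V_P| = √(V_Px² + V_Py²) = 3.11 m/s.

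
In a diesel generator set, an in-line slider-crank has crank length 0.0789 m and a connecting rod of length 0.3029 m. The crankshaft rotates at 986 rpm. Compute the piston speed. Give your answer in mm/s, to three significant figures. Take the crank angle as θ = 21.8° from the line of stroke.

3760

ω = 2π·986/60 = 103.3 rad/s
For an in-line slider-crank, x = r cosθ + √(L² − r² sin²θ), so v = −rω sinθ·[1 + r cosθ/√(L² − r² sin²θ)].
With r = 0.0789 m, L = 0.3029 m, θ = 21.8°: √(L² − r² sin²θ) = 0.30148 m.
v = −0.0789·103.3·0.37137·[1 + 0.0789·0.92849/0.30148] = -3.7606 m/s.
|v| = 3.7606 m/s = 3760.6 mm/s.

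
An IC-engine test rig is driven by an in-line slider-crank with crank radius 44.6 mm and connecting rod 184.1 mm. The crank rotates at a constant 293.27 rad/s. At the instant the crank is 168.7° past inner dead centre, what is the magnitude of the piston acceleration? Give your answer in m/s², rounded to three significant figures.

ω = 293.3 rad/s
x(θ) = r cosθ + √(L² − r² sin²θ); with ω constant, a = ω²·d²x/dθ².
d²x/dθ² = −r cosθ − r²(cos2θ)/√u − r⁴ sin²2θ/(4u^{3/2}),  u = L² − r² sin²θ = 0.0338164 m².
Substituting r = 0.0446 m, L = 0.1841 m, θ = 168.7°: d²x/dθ² = +0.033726 m.
a = ω²·d²x/dθ² = (293.3)²·(+0.033726) = +2900.6 m/s²;  |a| = 2900.6 m/s².

2900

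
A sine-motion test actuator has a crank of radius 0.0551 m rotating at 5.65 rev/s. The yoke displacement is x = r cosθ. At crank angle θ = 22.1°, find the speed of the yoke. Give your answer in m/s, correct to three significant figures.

0.736

ω = 35.5 rad/s (from 5.65 rev/s).
x = r cosθ ⇒ ẋ = −rω sinθ.
|v| = rω|sinθ| = 0.0551·35.5·|sin 22.1°| = 0.73591 m/s.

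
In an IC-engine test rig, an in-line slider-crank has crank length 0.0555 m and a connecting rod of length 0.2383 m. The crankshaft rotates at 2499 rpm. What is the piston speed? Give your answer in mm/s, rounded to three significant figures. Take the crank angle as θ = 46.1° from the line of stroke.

ω = 2π·2499/60 = 261.7 rad/s
For an in-line slider-crank, x = r cosθ + √(L² − r² sin²θ), so v = −rω sinθ·[1 + r cosθ/√(L² − r² sin²θ)].
With r = 0.0555 m, L = 0.2383 m, θ = 46.1°: √(L² − r² sin²θ) = 0.23492 m.
v = −0.0555·261.7·0.72055·[1 + 0.0555·0.69340/0.23492] = -12.18 m/s.
|v| = 12.18 m/s = 12180 mm/s.

12200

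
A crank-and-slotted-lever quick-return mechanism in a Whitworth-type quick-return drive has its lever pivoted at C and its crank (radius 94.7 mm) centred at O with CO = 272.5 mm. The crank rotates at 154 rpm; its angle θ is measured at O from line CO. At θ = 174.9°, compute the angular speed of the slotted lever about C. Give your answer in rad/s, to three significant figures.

8.48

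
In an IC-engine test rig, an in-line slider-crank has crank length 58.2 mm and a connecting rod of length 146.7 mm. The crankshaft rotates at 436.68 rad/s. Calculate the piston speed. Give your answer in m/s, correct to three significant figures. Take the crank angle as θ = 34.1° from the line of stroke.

19.0

ω = 436.7 rad/s
For an in-line slider-crank, x = r cosθ + √(L² − r² sin²θ), so v = −rω sinθ·[1 + r cosθ/√(L² − r² sin²θ)].
With r = 0.0582 m, L = 0.1467 m, θ = 34.1°: √(L² − r² sin²θ) = 0.14303 m.
v = −0.0582·436.7·0.56064·[1 + 0.0582·0.82806/0.14303] = -19.05 m/s.
|v| = 19.05 m/s.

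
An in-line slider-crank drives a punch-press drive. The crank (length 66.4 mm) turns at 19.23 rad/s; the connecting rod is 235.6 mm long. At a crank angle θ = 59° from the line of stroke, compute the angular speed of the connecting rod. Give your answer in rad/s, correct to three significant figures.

2.88

ω = 19.23 rad/s
The rod makes angle φ with the slider axis where L sinφ = r sinθ; differentiating, L cosφ·φ̇ = r ω cosθ.
L cosφ = √(L² − r² sin²θ) = 0.22862 m.
|ω_rod| = r ω |cosθ| / √(L² − r² sin²θ) = 0.0664·19.23·0.51504/0.22862 = 2.8765 rad/s.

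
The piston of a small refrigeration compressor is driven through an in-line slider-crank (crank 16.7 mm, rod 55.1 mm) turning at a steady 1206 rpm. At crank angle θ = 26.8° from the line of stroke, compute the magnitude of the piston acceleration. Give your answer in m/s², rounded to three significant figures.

287

ω = 2π·1206/60 = 126.3 rad/s
x(θ) = r cosθ + √(L² − r² sin²θ); with ω constant, a = ω²·d²x/dθ².
d²x/dθ² = −r cosθ − r²(cos2θ)/√u − r⁴ sin²2θ/(4u^{3/2}),  u = L² − r² sin²θ = 0.00297931 m².
Substituting r = 0.0167 m, L = 0.0551 m, θ = 26.8°: d²x/dθ² = -0.018016 m.
a = ω²·d²x/dθ² = (126.3)²·(-0.018016) = -287.34 m/s²;  |a| = 287.34 m/s².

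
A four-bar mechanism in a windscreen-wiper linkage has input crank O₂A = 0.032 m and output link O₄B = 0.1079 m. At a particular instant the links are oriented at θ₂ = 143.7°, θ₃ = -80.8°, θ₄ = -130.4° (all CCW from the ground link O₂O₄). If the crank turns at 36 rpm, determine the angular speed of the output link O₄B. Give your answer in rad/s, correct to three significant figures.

ω₂ = 3.77 rad/s (from 36 rpm).
Differentiating the loop-closure r₂e^{iθ₂}+r₃e^{iθ₃}=r₁+r₄e^{iθ₄} gives r₂ω₂e^{iθ₂}+r₃ω₃e^{iθ₃}=r₄ω₄e^{iθ₄}.
Eliminating the other unknown: ω₄ = r₂ω₂ sin(θ₂−θ₃) / [r₄ sin(θ₄−θ₃)].
Numerator sine = -0.70091; denominator sine = -0.76154.
Result = 0.032·3.77·(-0.70091) / (0.1079·(-0.76154)) = +1.029 rad/s; magnitude 1.029 rad/s.

1.03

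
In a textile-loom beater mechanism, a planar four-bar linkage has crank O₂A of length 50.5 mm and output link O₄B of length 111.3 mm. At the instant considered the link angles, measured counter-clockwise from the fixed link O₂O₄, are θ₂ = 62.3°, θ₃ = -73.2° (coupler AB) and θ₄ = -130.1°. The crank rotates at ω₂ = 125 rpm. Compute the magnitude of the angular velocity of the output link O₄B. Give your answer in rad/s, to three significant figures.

ω₂ = 13.09 rad/s (from 125 rpm).
Differentiating the loop-closure r₂e^{iθ₂}+r₃e^{iθ₃}=r₁+r₄e^{iθ₄} gives r₂ω₂e^{iθ₂}+r₃ω₃e^{iθ₃}=r₄ω₄e^{iθ₄}.
Eliminating the other unknown: ω₄ = r₂ω₂ sin(θ₂−θ₃) / [r₄ sin(θ₄−θ₃)].
Numerator sine = +0.70091; denominator sine = -0.83772.
Result = 0.0505·13.09·(+0.70091) / (0.1113·(-0.83772)) = -4.9693 rad/s; magnitude 4.9693 rad/s.

4.97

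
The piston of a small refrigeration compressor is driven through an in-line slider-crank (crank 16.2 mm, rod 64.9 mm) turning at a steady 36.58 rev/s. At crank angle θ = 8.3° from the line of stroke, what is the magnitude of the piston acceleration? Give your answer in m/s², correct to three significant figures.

ω = 2π·36.6 = 229.8 rad/s
x(θ) = r cosθ + √(L² − r² sin²θ); with ω constant, a = ω²·d²x/dθ².
d²x/dθ² = −r cosθ − r²(cos2θ)/√u − r⁴ sin²2θ/(4u^{3/2}),  u = L² − r² sin²θ = 0.00420654 m².
Substituting r = 0.0162 m, L = 0.0649 m, θ = 8.3°: d²x/dθ² = -0.019913 m.
a = ω²·d²x/dθ² = (229.8)²·(-0.019913) = -1051.9 m/s²;  |a| = 1051.9 m/s².

1050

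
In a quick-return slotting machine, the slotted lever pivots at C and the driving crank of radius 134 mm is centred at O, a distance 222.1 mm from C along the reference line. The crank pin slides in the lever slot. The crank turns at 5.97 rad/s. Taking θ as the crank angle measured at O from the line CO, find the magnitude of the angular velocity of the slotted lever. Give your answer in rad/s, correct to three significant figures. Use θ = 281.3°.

1.80

ω = 5.97 rad/s
Crank pin A relative to C: A = (d + r cosθ, r sinθ); lever angle φ = atan2(r sinθ, d + r cosθ).
Differentiating tanφ: φ̇ = rω(d cosθ + r)/(d² + r² + 2dr cosθ).
d² + r² + 2dr cosθ = |CA|² = 0.0789477 m²;  d cosθ + r = +0.17752 m.
|ω_lever| = |0.134·5.97·+0.17752| / 0.0789477 = 1.7988 rad/s.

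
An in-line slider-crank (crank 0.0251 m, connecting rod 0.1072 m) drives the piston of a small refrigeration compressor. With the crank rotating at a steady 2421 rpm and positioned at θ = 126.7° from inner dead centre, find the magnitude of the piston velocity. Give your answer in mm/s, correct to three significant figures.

4380

ω = 2π·2421/60 = 253.5 rad/s
For an in-line slider-crank, x = r cosθ + √(L² − r² sin²θ), so v = −rω sinθ·[1 + r cosθ/√(L² − r² sin²θ)].
With r = 0.0251 m, L = 0.1072 m, θ = 126.7°: √(L² − r² sin²θ) = 0.10529 m.
v = −0.0251·253.5·0.80178·[1 + 0.0251·-0.59763/0.10529] = -4.3753 m/s.
|v| = 4.3753 m/s = 4375.3 mm/s.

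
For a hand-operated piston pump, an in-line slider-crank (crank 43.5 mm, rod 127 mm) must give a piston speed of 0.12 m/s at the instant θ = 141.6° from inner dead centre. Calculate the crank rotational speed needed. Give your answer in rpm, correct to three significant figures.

58.5

For an in-line slider-crank, |v_piston| = rω|sinθ|·[1 + r cosθ/√(L² − r² sin²θ)].
With r = 0.0435 m, L = 0.127 m, θ = 141.6°: the bracketed kinematic factor |dx/dθ| = 0.019597 m.
ω = v/|dx/dθ| = 0.12/0.019597 = 6.1234 rad/s.
N = 60ω/(2π) = 58.474 rpm.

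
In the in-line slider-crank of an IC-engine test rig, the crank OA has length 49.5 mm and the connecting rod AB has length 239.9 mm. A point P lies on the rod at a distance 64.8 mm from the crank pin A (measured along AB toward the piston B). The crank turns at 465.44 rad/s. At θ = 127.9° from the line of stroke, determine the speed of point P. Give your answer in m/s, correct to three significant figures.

20.4

ω = 465.4 rad/s.  Crank-pin speed |V_A| = rω = 23.039 m/s, perpendicular to OA.
Rod angle: sinφ = −(r/L) sinθ ⇒ φ = -9.370°; ω_rod = −rω cosθ/√(L²−r²sin²θ) = +59.792 rad/s.
V_P = V_A + ω_rod × AP, with AP = 0.0648 m along the rod.
Components: V_Px = −rω sinθ − a·ω_rod·sinφ = -17.549 m/s;  V_Py = rω cosθ + a·ω_rod·cosφ = -10.33 m/s.
|V_P| = √(V_Px² + V_Py²) = 20.364 m/s.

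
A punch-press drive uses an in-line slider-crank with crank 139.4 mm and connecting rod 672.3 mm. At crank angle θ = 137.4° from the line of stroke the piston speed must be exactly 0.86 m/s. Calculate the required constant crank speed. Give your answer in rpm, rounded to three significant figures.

103

For an in-line slider-crank, |v_piston| = rω|sinθ|·[1 + r cosθ/√(L² − r² sin²θ)].
With r = 0.1394 m, L = 0.6723 m, θ = 137.4°: the bracketed kinematic factor |dx/dθ| = 0.079811 m.
ω = v/|dx/dθ| = 0.86/0.079811 = 10.775 rad/s.
N = 60ω/(2π) = 102.9 rpm.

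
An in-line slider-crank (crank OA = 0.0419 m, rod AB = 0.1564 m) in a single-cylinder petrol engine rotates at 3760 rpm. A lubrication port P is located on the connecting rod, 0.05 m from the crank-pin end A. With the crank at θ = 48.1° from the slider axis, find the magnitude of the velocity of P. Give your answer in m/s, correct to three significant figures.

15.0

ω = 393.7 rad/s.  Crank-pin speed |V_A| = rω = 16.498 m/s, perpendicular to OA.
Rod angle: sinφ = −(r/L) sinθ ⇒ φ = -11.502°; ω_rod = −rω cosθ/√(L²−r²sin²θ) = -71.891 rad/s.
V_P = V_A + ω_rod × AP, with AP = 0.05 m along the rod.
Components: V_Px = −rω sinθ − a·ω_rod·sinφ = -12.996 m/s;  V_Py = rω cosθ + a·ω_rod·cosφ = +7.4955 m/s.
|V_P| = √(V_Px² + V_Py²) = 15.003 m/s.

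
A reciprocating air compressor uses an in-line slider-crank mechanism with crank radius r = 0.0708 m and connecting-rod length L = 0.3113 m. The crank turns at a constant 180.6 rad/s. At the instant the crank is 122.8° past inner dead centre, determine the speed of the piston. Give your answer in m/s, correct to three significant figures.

9.40

ω = 180.6 rad/s
For an in-line slider-crank, x = r cosθ + √(L² − r² sin²θ), so v = −rω sinθ·[1 + r cosθ/√(L² − r² sin²θ)].
With r = 0.0708 m, L = 0.3113 m, θ = 122.8°: √(L² − r² sin²θ) = 0.30556 m.
v = −0.0708·180.6·0.84057·[1 + 0.0708·-0.54171/0.30556] = -9.3988 m/s.
|v| = 9.3988 m/s.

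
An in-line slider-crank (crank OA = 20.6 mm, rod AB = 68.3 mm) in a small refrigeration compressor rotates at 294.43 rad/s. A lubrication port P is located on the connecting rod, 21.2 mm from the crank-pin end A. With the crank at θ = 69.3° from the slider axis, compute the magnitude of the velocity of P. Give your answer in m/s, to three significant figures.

6.05

ω = 294.4 rad/s.  Crank-pin speed |V_A| = rω = 6.0653 m/s, perpendicular to OA.
Rod angle: sinφ = −(r/L) sinθ ⇒ φ = -16.388°; ω_rod = −rω cosθ/√(L²−r²sin²θ) = -32.719 rad/s.
V_P = V_A + ω_rod × AP, with AP = 0.0212 m along the rod.
Components: V_Px = −rω sinθ − a·ω_rod·sinφ = -5.8694 m/s;  V_Py = rω cosθ + a·ω_rod·cosφ = +1.4785 m/s.
|V_P| = √(V_Px² + V_Py²) = 6.0528 m/s.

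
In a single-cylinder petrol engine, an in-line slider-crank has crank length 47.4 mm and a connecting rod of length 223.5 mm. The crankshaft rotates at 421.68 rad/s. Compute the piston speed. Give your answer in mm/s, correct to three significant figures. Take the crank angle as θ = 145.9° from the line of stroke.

9220

ω = 421.7 rad/s
For an in-line slider-crank, x = r cosθ + √(L² − r² sin²θ), so v = −rω sinθ·[1 + r cosθ/√(L² − r² sin²θ)].
With r = 0.0474 m, L = 0.2235 m, θ = 145.9°: √(L² − r² sin²θ) = 0.22191 m.
v = −0.0474·421.7·0.56064·[1 + 0.0474·-0.82806/0.22191] = -9.2239 m/s.
|v| = 9.2239 m/s = 9223.9 mm/s.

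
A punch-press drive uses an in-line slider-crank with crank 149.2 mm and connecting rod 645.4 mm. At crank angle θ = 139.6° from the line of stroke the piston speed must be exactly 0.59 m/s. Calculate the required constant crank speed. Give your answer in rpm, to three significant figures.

For an in-line slider-crank, |v_piston| = rω|sinθ|·[1 + r cosθ/√(L² − r² sin²θ)].
With r = 0.1492 m, L = 0.6454 m, θ = 139.6°: the bracketed kinematic factor |dx/dθ| = 0.079481 m.
ω = v/|dx/dθ| = 0.59/0.079481 = 7.4231 rad/s.
N = 60ω/(2π) = 70.886 rpm.

70.9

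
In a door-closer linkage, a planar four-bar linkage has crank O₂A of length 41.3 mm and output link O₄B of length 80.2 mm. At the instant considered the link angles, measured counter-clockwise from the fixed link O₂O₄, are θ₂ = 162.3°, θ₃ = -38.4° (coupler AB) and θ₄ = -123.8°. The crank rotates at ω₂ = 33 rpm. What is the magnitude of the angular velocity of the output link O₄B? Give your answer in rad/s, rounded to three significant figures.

0.631

ω₂ = 3.456 rad/s (from 33 rpm).
Differentiating the loop-closure r₂e^{iθ₂}+r₃e^{iθ₃}=r₁+r₄e^{iθ₄} gives r₂ω₂e^{iθ₂}+r₃ω₃e^{iθ₃}=r₄ω₄e^{iθ₄}.
Eliminating the other unknown: ω₄ = r₂ω₂ sin(θ₂−θ₃) / [r₄ sin(θ₄−θ₃)].
Numerator sine = -0.35347; denominator sine = -0.99678.
Result = 0.0413·3.456·(-0.35347) / (0.0802·(-0.99678)) = +0.63107 rad/s; magnitude 0.63107 rad/s.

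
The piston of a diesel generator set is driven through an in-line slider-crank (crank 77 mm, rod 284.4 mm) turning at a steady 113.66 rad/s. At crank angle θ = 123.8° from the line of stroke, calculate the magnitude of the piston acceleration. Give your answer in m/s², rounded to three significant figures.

ω = 113.7 rad/s
x(θ) = r cosθ + √(L² − r² sin²θ); with ω constant, a = ω²·d²x/dθ².
d²x/dθ² = −r cosθ − r²(cos2θ)/√u − r⁴ sin²2θ/(4u^{3/2}),  u = L² − r² sin²θ = 0.0767892 m².
Substituting r = 0.077 m, L = 0.2844 m, θ = 123.8°: d²x/dθ² = +0.050635 m.
a = ω²·d²x/dθ² = (113.7)²·(+0.050635) = +654.13 m/s²;  |a| = 654.13 m/s².

654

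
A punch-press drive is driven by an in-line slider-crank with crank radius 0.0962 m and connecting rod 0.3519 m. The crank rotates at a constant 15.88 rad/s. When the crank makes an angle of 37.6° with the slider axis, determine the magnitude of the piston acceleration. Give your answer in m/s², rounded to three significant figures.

21.1

ω = 15.88 rad/s
x(θ) = r cosθ + √(L² − r² sin²θ); with ω constant, a = ω²·d²x/dθ².
d²x/dθ² = −r cosθ − r²(cos2θ)/√u − r⁴ sin²2θ/(4u^{3/2}),  u = L² − r² sin²θ = 0.120388 m².
Substituting r = 0.0962 m, L = 0.3519 m, θ = 37.6°: d²x/dθ² = -0.083511 m.
a = ω²·d²x/dθ² = (15.88)²·(-0.083511) = -21.059 m/s²;  |a| = 21.059 m/s².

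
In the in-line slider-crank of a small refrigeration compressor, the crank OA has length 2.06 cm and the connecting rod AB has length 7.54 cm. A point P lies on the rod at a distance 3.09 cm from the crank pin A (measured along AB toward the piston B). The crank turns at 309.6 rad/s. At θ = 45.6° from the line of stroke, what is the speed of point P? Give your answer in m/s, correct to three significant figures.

5.58

ω = 309.6 rad/s.  Crank-pin speed |V_A| = rω = 6.3778 m/s, perpendicular to OA.
Rod angle: sinφ = −(r/L) sinθ ⇒ φ = -11.256°; ω_rod = −rω cosθ/√(L²−r²sin²θ) = -60.342 rad/s.
V_P = V_A + ω_rod × AP, with AP = 0.0309 m along the rod.
Components: V_Px = −rω sinθ − a·ω_rod·sinφ = -4.9207 m/s;  V_Py = rω cosθ + a·ω_rod·cosφ = +2.6336 m/s.
|V_P| = √(V_Px² + V_Py²) = 5.5811 m/s.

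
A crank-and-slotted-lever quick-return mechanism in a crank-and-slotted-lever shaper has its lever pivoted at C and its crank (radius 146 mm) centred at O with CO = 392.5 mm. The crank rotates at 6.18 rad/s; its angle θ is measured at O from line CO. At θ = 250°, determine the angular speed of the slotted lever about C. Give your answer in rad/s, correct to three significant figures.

ω = 6.18 rad/s
Crank pin A relative to C: A = (d + r cosθ, r sinθ); lever angle φ = atan2(r sinθ, d + r cosθ).
Differentiating tanφ: φ̇ = rω(d cosθ + r)/(d² + r² + 2dr cosθ).
d² + r² + 2dr cosθ = |CA|² = 0.136173 m²;  d cosθ + r = +0.011757 m.
|ω_lever| = |0.146·6.18·+0.011757| / 0.136173 = 0.077902 rad/s.

0.0779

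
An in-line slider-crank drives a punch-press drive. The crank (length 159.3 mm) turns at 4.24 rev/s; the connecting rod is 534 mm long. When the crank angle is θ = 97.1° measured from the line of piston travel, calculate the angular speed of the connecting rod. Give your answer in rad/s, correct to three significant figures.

1.03

ω = 26.64 rad/s (converted from 4.24 rev/s).
The rod makes angle φ with the slider axis where L sinφ = r sinθ; differentiating, L cosφ·φ̇ = r ω cosθ.
L cosφ = √(L² − r² sin²θ) = 0.51007 m.
|ω_rod| = r ω |cosθ| / √(L² − r² sin²θ) = 0.1593·26.64·0.12360/0.51007 = 1.0284 rad/s.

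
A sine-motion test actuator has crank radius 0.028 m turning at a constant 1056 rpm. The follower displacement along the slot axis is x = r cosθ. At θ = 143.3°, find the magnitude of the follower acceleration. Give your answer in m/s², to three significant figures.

275

ω = 110.6 rad/s (from 1056 rpm).
x = r cosθ ⇒ ẍ = −rω² cosθ (ω constant).
|a| = rω²|cosθ| = 0.028·(110.6)²·|cos 143.3°| = 274.53 m/s².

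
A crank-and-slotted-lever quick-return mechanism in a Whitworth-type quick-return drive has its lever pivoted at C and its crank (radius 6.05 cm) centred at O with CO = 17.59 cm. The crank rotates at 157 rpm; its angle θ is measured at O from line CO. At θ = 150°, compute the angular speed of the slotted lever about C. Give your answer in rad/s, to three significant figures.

5.65

ω = 16.44 rad/s (from 157 rpm).
Crank pin A relative to C: A = (d + r cosθ, r sinθ); lever angle φ = atan2(r sinθ, d + r cosθ).
Differentiating tanφ: φ̇ = rω(d cosθ + r)/(d² + r² + 2dr cosθ).
d² + r² + 2dr cosθ = |CA|² = 0.0161687 m²;  d cosθ + r = -0.091834 m.
|ω_lever| = |0.0605·16.44·-0.091834| / 0.0161687 = 5.6495 rad/s.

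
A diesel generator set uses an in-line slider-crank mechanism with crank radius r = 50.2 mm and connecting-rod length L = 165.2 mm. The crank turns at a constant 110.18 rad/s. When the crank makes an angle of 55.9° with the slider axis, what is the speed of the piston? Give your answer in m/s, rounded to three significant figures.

5.39

ω = 110.2 rad/s
For an in-line slider-crank, x = r cosθ + √(L² − r² sin²θ), so v = −rω sinθ·[1 + r cosθ/√(L² − r² sin²θ)].
With r = 0.0502 m, L = 0.1652 m, θ = 55.9°: √(L² − r² sin²θ) = 0.15988 m.
v = −0.0502·110.2·0.82806·[1 + 0.0502·0.56064/0.15988] = -5.3862 m/s.
|v| = 5.3862 m/s.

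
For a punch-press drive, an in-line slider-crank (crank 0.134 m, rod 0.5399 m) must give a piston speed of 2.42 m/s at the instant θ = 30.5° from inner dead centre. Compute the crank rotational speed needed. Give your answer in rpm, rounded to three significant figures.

For an in-line slider-crank, |v_piston| = rω|sinθ|·[1 + r cosθ/√(L² − r² sin²θ)].
With r = 0.134 m, L = 0.5399 m, θ = 30.5°: the bracketed kinematic factor |dx/dθ| = 0.082671 m.
ω = v/|dx/dθ| = 2.42/0.082671 = 29.273 rad/s.
N = 60ω/(2π) = 279.53 rpm.

280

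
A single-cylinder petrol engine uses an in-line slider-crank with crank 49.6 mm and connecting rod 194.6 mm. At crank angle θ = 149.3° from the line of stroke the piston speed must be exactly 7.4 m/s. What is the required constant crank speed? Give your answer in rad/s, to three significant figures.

375

For an in-line slider-crank, |v_piston| = rω|sinθ|·[1 + r cosθ/√(L² − r² sin²θ)].
With r = 0.0496 m, L = 0.1946 m, θ = 149.3°: the bracketed kinematic factor |dx/dθ| = 0.019726 m.
ω = v/|dx/dθ| = 7.4/0.019726 = 375.15 rad/s.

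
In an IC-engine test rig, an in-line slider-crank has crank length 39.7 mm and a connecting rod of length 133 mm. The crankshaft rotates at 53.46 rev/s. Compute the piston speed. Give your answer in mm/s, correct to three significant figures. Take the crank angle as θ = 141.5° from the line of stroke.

ω = 2π·53.5 = 335.9 rad/s
For an in-line slider-crank, x = r cosθ + √(L² − r² sin²θ), so v = −rω sinθ·[1 + r cosθ/√(L² − r² sin²θ)].
With r = 0.0397 m, L = 0.133 m, θ = 141.5°: √(L² − r² sin²θ) = 0.13068 m.
v = −0.0397·335.9·0.62251·[1 + 0.0397·-0.78261/0.13068] = -6.3277 m/s.
|v| = 6.3277 m/s = 6327.7 mm/s.

6330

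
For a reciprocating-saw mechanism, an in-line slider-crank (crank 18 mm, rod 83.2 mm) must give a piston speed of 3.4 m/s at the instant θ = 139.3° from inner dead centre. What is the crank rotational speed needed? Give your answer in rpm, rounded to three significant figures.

3320

For an in-line slider-crank, |v_piston| = rω|sinθ|·[1 + r cosθ/√(L² − r² sin²θ)].
With r = 0.018 m, L = 0.0832 m, θ = 139.3°: the bracketed kinematic factor |dx/dθ| = 0.0097931 m.
ω = v/|dx/dθ| = 3.4/0.0097931 = 347.18 rad/s.
N = 60ω/(2π) = 3315.4 rpm.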